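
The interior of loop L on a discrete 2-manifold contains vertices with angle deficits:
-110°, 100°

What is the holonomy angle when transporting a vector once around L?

Holonomy = total enclosed curvature = (-110°) + 100° = -10°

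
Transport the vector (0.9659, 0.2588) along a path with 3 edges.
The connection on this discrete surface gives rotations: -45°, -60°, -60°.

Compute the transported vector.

Total rotation: (-45°) + (-60°) + (-60°) = -165°. Final vector: (-0.8660, -0.5000)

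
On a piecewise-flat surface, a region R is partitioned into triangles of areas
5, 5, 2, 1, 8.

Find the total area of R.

5 + 5 + 2 + 1 + 8 = 21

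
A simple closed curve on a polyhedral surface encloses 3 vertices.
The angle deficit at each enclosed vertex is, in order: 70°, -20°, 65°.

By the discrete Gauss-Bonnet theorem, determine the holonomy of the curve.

Holonomy = total enclosed curvature = 70° + (-20°) + 65° = 115°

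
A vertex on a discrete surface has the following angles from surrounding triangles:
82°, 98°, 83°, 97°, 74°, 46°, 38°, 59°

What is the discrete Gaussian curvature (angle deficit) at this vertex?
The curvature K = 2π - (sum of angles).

Sum of angles = 577°. K = 360° - 577° = -217° = -217π/180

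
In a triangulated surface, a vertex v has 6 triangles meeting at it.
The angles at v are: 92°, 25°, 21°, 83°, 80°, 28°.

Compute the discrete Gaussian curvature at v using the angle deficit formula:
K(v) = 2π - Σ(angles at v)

Sum of angles = 329°. K = 360° - 329° = 31° = 31π/180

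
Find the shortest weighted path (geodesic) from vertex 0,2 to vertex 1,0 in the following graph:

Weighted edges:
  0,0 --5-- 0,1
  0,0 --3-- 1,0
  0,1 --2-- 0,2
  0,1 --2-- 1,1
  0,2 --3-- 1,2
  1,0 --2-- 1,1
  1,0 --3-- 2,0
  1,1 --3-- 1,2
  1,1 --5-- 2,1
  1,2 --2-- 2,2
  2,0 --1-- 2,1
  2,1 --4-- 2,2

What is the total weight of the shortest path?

Shortest path: 0,2 → 0,1 → 1,1 → 1,0, total weight = 6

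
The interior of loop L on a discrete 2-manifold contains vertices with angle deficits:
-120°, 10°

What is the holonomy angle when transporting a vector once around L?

Holonomy = total enclosed curvature = (-120°) + 10° = -110°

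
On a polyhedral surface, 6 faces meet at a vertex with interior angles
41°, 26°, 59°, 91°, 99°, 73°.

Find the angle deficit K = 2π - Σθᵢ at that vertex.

Sum of angles = 389°. K = 360° - 389° = -29° = -29π/180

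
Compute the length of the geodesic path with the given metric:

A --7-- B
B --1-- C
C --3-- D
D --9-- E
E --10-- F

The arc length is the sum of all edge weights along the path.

Arc length = 7 + 1 + 3 + 9 + 10 = 30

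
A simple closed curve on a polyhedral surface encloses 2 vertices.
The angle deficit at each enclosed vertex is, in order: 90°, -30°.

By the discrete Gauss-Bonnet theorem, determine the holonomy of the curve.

Holonomy = total enclosed curvature = 90° + (-30°) = 60°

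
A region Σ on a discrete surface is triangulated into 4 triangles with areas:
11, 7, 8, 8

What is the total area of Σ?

11 + 7 + 8 + 8 = 34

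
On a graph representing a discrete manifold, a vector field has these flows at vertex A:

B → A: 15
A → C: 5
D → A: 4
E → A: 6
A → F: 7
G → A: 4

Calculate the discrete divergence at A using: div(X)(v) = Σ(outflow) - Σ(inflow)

Divergence = sum of outgoing flows = (-15) + 5 + (-4) + (-6) + 7 + (-4) = -17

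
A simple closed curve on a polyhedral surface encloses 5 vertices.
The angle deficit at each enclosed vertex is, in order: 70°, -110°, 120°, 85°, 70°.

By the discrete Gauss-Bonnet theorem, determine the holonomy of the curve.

Holonomy = total enclosed curvature = 70° + (-110°) + 120° + 85° + 70° = 235°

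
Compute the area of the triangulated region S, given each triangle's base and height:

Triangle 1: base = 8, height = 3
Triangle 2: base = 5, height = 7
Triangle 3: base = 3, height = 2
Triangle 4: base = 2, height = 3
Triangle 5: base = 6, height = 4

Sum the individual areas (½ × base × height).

(1/2)×8×3 + (1/2)×5×7 + (1/2)×3×2 + (1/2)×2×3 + (1/2)×6×4 = 47.5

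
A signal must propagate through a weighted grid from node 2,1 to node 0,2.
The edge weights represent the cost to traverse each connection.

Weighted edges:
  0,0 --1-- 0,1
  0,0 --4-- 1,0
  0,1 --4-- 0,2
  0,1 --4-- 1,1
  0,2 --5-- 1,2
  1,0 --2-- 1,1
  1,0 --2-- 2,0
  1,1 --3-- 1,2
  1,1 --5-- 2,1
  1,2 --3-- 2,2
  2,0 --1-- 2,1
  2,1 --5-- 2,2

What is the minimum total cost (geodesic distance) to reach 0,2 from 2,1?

Shortest path: 2,1 → 2,0 → 1,0 → 0,0 → 0,1 → 0,2, total weight = 12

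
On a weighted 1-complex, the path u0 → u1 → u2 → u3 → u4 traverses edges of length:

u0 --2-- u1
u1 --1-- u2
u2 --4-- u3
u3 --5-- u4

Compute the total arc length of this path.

Arc length = 2 + 1 + 4 + 5 = 12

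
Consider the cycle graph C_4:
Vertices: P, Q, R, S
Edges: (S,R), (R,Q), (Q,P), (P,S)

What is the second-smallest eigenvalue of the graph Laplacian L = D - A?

The cycle graph C_n has Laplacian eigenvalues λ_k = 2 − 2cos(2πk/n), k = 0, 1, …, n−1. Here n = 4:
k=0: 2 − 2cos(0) = 0.0; k=1: 2 − 2cos(π/2) = 2.0; k=2: 2 − 2cos(π) = 4.0; k=3: 2 − 2cos(3π/2) = 2.0.
Laplacian eigenvalues: [0.0, 2.0, 2.0, 4.0]. Algebraic connectivity (smallest non-zero eigenvalue) = 2.0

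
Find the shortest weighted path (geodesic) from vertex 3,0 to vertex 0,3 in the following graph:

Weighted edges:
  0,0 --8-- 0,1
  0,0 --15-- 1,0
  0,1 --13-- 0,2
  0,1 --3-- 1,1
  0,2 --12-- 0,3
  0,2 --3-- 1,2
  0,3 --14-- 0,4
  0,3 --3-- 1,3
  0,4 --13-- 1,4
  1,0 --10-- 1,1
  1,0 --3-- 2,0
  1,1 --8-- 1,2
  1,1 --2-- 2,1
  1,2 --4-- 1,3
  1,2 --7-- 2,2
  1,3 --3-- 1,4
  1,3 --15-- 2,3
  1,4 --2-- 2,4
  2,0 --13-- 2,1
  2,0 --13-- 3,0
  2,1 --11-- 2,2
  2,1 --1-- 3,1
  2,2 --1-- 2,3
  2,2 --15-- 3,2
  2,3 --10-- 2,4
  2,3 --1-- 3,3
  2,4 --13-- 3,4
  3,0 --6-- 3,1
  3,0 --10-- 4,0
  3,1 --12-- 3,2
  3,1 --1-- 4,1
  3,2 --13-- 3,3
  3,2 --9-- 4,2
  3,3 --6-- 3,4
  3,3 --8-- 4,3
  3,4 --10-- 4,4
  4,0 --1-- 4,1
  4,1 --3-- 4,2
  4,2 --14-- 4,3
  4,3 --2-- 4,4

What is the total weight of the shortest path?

Shortest path: 3,0 → 3,1 → 2,1 → 1,1 → 1,2 → 1,3 → 0,3, total weight = 24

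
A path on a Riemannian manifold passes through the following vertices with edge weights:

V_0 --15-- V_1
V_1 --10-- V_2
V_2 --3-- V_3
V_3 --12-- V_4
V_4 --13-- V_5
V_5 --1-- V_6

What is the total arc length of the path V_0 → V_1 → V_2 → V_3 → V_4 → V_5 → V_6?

Arc length = 15 + 10 + 3 + 12 + 13 + 1 = 54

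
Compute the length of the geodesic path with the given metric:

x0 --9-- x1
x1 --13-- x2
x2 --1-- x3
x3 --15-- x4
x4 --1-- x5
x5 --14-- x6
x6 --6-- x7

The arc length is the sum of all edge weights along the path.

Arc length = 9 + 13 + 1 + 15 + 1 + 14 + 6 = 59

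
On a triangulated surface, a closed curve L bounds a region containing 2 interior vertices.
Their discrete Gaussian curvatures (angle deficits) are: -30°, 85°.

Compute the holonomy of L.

Holonomy = total enclosed curvature = (-30°) + 85° = 55°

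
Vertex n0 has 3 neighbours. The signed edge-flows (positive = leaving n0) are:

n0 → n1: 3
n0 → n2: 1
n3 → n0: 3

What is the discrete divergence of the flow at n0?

Divergence = sum of outgoing flows = 3 + 1 + (-3) = 1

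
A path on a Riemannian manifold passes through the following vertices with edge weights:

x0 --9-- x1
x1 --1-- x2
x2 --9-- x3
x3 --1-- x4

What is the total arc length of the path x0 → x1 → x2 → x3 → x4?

Arc length = 9 + 1 + 9 + 1 = 20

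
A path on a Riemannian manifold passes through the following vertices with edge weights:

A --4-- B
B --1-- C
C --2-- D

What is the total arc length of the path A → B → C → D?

Arc length = 4 + 1 + 2 = 7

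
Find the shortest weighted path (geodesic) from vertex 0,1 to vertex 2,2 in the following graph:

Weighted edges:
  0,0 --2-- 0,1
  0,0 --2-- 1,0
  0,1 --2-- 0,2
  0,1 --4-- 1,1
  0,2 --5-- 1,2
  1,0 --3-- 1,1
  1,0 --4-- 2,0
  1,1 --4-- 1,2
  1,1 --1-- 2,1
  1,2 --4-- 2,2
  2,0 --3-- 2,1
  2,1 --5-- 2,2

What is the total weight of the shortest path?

Shortest path: 0,1 → 1,1 → 2,1 → 2,2, total weight = 10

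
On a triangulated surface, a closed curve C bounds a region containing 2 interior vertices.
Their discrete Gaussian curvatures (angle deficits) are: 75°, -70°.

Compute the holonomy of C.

Holonomy = total enclosed curvature = 75° + (-70°) = 5°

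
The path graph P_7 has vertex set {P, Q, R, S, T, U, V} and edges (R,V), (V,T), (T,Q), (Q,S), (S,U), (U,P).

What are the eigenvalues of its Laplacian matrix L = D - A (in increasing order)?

The path graph P_n has Laplacian eigenvalues λ_k = 2 − 2cos(kπ/n), k = 0, 1, …, n−1. Here n = 7:
k=0: 2 − 2cos(0) = 0.0; k=1: 2 − 2cos(π/7) = 0.1981; k=2: 2 − 2cos(2π/7) = 0.753; k=3: 2 − 2cos(3π/7) = 1.555; k=4: 2 − 2cos(4π/7) = 2.445; k=5: 2 − 2cos(5π/7) = 3.247; k=6: 2 − 2cos(6π/7) = 3.8019.
Laplacian eigenvalues (increasing order): [0.0, 0.1981, 0.753, 1.555, 2.445, 3.247, 3.8019]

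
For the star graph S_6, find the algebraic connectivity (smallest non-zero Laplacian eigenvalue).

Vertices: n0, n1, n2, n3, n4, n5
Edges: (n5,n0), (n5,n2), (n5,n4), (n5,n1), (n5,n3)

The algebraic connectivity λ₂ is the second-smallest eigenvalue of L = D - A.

The star S_6 is the complete bipartite graph K_{1,5} (one hub of degree 5, 5 leaves of degree 1). The Laplacian spectrum of K_{p,q} is 0, p (multiplicity q−1), q (multiplicity p−1), p+q. With p = 1, q = 5: 0 once, 1 with multiplicity 4, and 6 once. (Check: trace L = sum of degrees = 10 = 4·1 + 6.)
Laplacian eigenvalues: [0.0, 1.0, 1.0, 1.0, 1.0, 6.0]. Algebraic connectivity (smallest non-zero eigenvalue) = 1.0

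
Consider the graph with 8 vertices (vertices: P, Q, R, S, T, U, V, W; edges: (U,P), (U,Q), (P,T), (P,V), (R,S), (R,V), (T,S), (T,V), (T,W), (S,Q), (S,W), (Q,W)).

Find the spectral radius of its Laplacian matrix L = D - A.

Degrees: deg(P) = 3, deg(Q) = 3, deg(R) = 2, deg(S) = 4, deg(T) = 4, deg(U) = 2, deg(V) = 3, deg(W) = 3.
L = D − A with rows/columns ordered (P, Q, R, S, T, U, V, W):
  [ 3,  0,  0,  0, -1, -1, -1,  0]
  [ 0,  3,  0, -1,  0, -1,  0, -1]
  [ 0,  0,  2, -1,  0,  0, -1,  0]
  [ 0, -1, -1,  4, -1,  0,  0, -1]
  [-1,  0,  0, -1,  4,  0, -1, -1]
  [-1, -1,  0,  0,  0,  2,  0,  0]
  [-1,  0, -1,  0, -1,  0,  3,  0]
  [ 0, -1,  0, -1, -1,  0,  0,  3]
Characteristic polynomial: det(λI − L) = λ(λ² − 6λ + 6)(λ² − 6λ + 7)(λ² − 8λ + 13)(λ − 4).
Roots: λ = 0; (λ² − 6λ + 6) = 0 ⇒ λ = 3 ± √3 ≈ 1.2679, 4.7321; (λ² − 6λ + 7) = 0 ⇒ λ = 3 ± √2 ≈ 1.5858, 4.4142; (λ² − 8λ + 13) = 0 ⇒ λ = 4 ± √3 ≈ 2.2679, 5.7321; (λ − 4) = 0 ⇒ λ = 4.
(Check: the roots sum (with multiplicity) to 24, matching trace L = Σdeg = 2·12 = 24.)
Laplacian eigenvalues: [0.0, 1.2679, 1.5858, 2.2679, 4.0, 4.4142, 4.7321, 5.7321]. Largest eigenvalue (spectral radius) = 5.7321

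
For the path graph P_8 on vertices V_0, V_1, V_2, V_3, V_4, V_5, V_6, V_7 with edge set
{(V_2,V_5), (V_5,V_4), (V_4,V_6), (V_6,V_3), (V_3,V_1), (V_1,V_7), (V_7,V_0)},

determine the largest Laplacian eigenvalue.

The path graph P_n has Laplacian eigenvalues λ_k = 2 − 2cos(kπ/n), k = 0, 1, …, n−1. Here n = 8:
k=0: 2 − 2cos(0) = 0.0; k=1: 2 − 2cos(π/8) = 0.1522; k=2: 2 − 2cos(π/4) = 0.5858; k=3: 2 − 2cos(3π/8) = 1.2346; k=4: 2 − 2cos(π/2) = 2.0; k=5: 2 − 2cos(5π/8) = 2.7654; k=6: 2 − 2cos(3π/4) = 3.4142; k=7: 2 − 2cos(7π/8) = 3.8478.
Laplacian eigenvalues: [0.0, 0.1522, 0.5858, 1.2346, 2.0, 2.7654, 3.4142, 3.8478]. Largest eigenvalue (spectral radius) = 3.8478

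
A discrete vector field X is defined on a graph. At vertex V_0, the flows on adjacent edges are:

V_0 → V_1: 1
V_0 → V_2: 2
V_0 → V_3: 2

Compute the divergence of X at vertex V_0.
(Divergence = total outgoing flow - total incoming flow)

Divergence = sum of outgoing flows = 1 + 2 + 2 = 5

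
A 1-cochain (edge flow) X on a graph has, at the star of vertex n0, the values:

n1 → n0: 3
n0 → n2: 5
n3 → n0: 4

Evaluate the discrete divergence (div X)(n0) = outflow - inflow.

Divergence = sum of outgoing flows = (-3) + 5 + (-4) = -2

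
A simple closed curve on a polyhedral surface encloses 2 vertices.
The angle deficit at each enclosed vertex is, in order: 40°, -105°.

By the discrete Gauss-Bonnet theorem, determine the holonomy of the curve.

Holonomy = total enclosed curvature = 40° + (-105°) = -65°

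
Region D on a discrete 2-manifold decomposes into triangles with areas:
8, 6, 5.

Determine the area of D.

8 + 6 + 5 = 19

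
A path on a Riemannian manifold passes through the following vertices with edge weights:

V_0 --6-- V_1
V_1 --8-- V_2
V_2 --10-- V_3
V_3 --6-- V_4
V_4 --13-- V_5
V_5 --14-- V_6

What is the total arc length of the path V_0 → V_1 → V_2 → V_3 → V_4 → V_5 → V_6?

Arc length = 6 + 8 + 10 + 6 + 13 + 14 = 57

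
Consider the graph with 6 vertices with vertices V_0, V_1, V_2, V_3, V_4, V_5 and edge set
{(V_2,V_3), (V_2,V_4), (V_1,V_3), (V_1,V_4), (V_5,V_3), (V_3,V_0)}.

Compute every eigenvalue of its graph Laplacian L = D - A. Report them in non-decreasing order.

Degrees: deg(V_0) = 1, deg(V_1) = 2, deg(V_2) = 2, deg(V_3) = 4, deg(V_4) = 2, deg(V_5) = 1.
L = D − A with rows/columns ordered (V_0, V_1, V_2, V_3, V_4, V_5):
  [ 1,  0,  0, -1,  0,  0]
  [ 0,  2,  0, -1, -1,  0]
  [ 0,  0,  2, -1, -1,  0]
  [-1, -1, -1,  4,  0, -1]
  [ 0, -1, -1,  0,  2,  0]
  [ 0,  0,  0, -1,  0,  1]
Characteristic polynomial: det(λI − L) = λ(λ² − 6λ + 4)(λ − 1)(λ − 2)(λ − 3).
Roots: λ = 0; (λ² − 6λ + 4) = 0 ⇒ λ = 3 ± √5 ≈ 0.7639, 5.2361; (λ − 1) = 0 ⇒ λ = 1; (λ − 2) = 0 ⇒ λ = 2; (λ − 3) = 0 ⇒ λ = 3.
(Check: the roots sum (with multiplicity) to 12, matching trace L = Σdeg = 2·6 = 12.)
Laplacian eigenvalues (increasing order): [0.0, 0.7639, 1.0, 2.0, 3.0, 5.2361]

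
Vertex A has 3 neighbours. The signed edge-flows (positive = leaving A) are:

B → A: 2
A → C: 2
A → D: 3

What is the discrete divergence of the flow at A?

Divergence = sum of outgoing flows = (-2) + 2 + 3 = 3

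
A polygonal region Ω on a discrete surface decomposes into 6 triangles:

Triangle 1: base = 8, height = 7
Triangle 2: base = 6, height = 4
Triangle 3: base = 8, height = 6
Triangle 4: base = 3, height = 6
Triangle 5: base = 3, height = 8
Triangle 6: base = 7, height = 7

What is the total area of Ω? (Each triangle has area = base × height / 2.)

(1/2)×8×7 + (1/2)×6×4 + (1/2)×8×6 + (1/2)×3×6 + (1/2)×3×8 + (1/2)×7×7 = 109.5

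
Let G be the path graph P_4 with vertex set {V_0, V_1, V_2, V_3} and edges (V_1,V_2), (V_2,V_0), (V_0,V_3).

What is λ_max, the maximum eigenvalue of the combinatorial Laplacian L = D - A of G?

The path graph P_n has Laplacian eigenvalues λ_k = 2 − 2cos(kπ/n), k = 0, 1, …, n−1. Here n = 4:
k=0: 2 − 2cos(0) = 0.0; k=1: 2 − 2cos(π/4) = 0.5858; k=2: 2 − 2cos(π/2) = 2.0; k=3: 2 − 2cos(3π/4) = 3.4142.
Laplacian eigenvalues: [0.0, 0.5858, 2.0, 3.4142]. Largest eigenvalue (spectral radius) = 3.4142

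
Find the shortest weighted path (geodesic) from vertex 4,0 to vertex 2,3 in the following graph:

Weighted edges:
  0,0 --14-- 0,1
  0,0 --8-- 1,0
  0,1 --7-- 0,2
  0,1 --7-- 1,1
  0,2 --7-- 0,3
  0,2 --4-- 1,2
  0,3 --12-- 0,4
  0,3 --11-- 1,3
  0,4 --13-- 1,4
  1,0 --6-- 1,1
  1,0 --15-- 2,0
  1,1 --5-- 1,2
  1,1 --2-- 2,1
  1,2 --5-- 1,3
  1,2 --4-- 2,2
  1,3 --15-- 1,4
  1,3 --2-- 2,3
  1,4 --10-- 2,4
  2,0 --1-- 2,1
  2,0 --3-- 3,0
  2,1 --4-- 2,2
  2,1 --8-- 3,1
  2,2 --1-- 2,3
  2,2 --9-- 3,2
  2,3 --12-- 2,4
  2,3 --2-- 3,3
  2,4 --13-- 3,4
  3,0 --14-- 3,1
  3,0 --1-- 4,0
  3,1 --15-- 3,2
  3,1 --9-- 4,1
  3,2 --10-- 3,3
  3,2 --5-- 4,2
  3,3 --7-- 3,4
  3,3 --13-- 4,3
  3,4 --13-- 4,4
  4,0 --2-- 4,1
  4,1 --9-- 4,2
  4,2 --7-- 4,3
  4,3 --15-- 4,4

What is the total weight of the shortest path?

Shortest path: 4,0 → 3,0 → 2,0 → 2,1 → 2,2 → 2,3, total weight = 10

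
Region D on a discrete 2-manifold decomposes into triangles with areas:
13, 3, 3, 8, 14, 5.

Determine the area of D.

13 + 3 + 3 + 8 + 14 + 5 = 46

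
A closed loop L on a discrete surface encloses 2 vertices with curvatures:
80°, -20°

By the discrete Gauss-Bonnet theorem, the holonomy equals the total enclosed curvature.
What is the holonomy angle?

Holonomy = total enclosed curvature = 80° + (-20°) = 60°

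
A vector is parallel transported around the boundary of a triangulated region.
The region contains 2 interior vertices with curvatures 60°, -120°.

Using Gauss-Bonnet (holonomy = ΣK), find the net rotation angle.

Holonomy = total enclosed curvature = 60° + (-120°) = -60°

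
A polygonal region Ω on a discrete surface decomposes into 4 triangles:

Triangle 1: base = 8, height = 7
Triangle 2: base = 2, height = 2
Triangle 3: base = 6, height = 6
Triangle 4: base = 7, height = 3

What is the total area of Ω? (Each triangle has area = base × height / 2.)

(1/2)×8×7 + (1/2)×2×2 + (1/2)×6×6 + (1/2)×7×3 = 58.5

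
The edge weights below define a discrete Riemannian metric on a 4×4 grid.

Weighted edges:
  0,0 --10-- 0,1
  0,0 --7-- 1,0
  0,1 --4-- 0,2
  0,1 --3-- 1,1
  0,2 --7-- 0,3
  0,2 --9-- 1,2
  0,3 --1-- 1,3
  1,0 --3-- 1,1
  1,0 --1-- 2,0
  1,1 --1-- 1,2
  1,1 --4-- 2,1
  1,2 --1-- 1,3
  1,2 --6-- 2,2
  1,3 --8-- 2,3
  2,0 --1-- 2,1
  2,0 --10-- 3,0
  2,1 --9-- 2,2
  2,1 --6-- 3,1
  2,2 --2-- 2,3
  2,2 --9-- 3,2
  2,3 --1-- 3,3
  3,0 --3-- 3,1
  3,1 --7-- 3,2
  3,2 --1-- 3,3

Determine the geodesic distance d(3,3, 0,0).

Shortest path: 3,3 → 2,3 → 2,2 → 1,2 → 1,1 → 1,0 → 0,0, total weight = 20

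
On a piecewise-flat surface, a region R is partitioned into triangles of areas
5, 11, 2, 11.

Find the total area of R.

5 + 11 + 2 + 11 = 29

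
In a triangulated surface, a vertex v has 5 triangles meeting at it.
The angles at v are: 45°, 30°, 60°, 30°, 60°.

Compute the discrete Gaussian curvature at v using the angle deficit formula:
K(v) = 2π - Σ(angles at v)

Sum of angles = 225°. K = 360° - 225° = 135°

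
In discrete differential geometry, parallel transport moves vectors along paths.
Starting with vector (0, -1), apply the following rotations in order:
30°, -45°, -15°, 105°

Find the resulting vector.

Total rotation: 30° + (-45°) + (-15°) + 105° = 75°. Final vector: (0.9659, -0.2588)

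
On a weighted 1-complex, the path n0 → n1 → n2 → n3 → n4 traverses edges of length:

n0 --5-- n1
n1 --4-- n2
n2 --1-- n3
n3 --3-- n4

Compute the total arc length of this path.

Arc length = 5 + 4 + 1 + 3 = 13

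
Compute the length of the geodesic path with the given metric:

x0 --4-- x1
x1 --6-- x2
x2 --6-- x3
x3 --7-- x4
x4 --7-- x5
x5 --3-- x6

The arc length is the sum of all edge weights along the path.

Arc length = 4 + 6 + 6 + 7 + 7 + 3 = 33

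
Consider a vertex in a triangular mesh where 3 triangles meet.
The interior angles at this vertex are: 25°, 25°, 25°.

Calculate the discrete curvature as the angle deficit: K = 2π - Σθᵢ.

Sum of angles = 75°. K = 360° - 75° = 285° = 19π/12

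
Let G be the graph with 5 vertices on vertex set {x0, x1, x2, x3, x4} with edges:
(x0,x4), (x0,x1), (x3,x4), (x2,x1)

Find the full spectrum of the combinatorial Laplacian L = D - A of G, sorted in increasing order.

Degrees: deg(x0) = 2, deg(x1) = 2, deg(x2) = 1, deg(x3) = 1, deg(x4) = 2.
L = D − A with rows/columns ordered (x0, x1, x2, x3, x4):
  [ 2, -1,  0,  0, -1]
  [-1,  2, -1,  0,  0]
  [ 0, -1,  1,  0,  0]
  [ 0,  0,  0,  1, -1]
  [-1,  0,  0, -1,  2]
Characteristic polynomial: det(λI − L) = λ(λ² − 3λ + 1)(λ² − 5λ + 5).
Roots: λ = 0; (λ² − 3λ + 1) = 0 ⇒ λ = (3 ± √5)/2 ≈ 0.382, 2.618; (λ² − 5λ + 5) = 0 ⇒ λ = (5 ± √5)/2 ≈ 1.382, 3.618.
(Check: the roots sum (with multiplicity) to 8, matching trace L = Σdeg = 2·4 = 8.)
Laplacian eigenvalues (increasing order): [0.0, 0.382, 1.382, 2.618, 3.618]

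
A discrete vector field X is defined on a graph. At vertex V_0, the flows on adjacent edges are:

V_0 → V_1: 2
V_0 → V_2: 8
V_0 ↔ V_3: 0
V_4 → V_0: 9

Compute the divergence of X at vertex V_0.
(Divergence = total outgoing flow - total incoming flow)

Divergence = sum of outgoing flows = 2 + 8 + 0 + (-9) = 1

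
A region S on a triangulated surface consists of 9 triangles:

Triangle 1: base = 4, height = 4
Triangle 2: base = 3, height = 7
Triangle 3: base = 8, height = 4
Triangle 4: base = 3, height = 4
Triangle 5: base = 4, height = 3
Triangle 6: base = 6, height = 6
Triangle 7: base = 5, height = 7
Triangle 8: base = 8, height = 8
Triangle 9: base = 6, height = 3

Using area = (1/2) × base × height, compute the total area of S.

(1/2)×4×4 + (1/2)×3×7 + (1/2)×8×4 + (1/2)×3×4 + (1/2)×4×3 + (1/2)×6×6 + (1/2)×5×7 + (1/2)×8×8 + (1/2)×6×3 = 123.0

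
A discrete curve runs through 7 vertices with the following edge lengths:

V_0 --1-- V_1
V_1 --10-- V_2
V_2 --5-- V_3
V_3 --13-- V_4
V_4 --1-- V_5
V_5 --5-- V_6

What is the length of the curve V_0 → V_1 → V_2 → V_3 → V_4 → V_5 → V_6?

Arc length = 1 + 10 + 5 + 13 + 1 + 5 = 35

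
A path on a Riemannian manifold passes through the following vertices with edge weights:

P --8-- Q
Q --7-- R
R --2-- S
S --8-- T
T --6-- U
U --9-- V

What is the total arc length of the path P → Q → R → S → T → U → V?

Arc length = 8 + 7 + 2 + 8 + 6 + 9 = 40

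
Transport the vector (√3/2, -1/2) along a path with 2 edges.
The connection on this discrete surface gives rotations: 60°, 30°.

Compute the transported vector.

Total rotation: 60° + 30° = 90°. Final vector: (0.5000, 0.8660)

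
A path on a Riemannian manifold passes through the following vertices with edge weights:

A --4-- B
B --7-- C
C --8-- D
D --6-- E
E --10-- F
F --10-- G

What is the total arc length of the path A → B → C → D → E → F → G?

Arc length = 4 + 7 + 8 + 6 + 10 + 10 = 45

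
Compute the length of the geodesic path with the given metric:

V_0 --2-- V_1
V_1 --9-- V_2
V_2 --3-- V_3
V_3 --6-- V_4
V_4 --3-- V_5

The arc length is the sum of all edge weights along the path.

Arc length = 2 + 9 + 3 + 6 + 3 = 23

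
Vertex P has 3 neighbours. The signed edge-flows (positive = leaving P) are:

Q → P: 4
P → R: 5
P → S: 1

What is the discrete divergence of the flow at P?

Divergence = sum of outgoing flows = (-4) + 5 + 1 = 2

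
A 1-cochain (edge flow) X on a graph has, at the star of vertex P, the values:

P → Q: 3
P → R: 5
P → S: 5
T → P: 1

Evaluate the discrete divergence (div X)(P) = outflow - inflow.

Divergence = sum of outgoing flows = 3 + 5 + 5 + (-1) = 12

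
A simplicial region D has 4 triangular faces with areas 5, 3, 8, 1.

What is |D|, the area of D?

5 + 3 + 8 + 1 = 17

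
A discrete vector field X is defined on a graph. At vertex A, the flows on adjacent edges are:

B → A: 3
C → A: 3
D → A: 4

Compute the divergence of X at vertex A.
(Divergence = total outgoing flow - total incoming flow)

Divergence = sum of outgoing flows = (-3) + (-3) + (-4) = -10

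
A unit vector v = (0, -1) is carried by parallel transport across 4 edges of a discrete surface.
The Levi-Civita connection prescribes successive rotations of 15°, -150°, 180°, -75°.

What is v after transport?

Total rotation: 15° + (-150°) + 180° + (-75°) = -30°. Final vector: (-0.5000, -0.8660)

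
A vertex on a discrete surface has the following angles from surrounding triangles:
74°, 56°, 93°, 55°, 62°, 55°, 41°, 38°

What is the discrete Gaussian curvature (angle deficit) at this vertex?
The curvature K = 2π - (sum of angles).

Sum of angles = 474°. K = 360° - 474° = -114° = -19π/30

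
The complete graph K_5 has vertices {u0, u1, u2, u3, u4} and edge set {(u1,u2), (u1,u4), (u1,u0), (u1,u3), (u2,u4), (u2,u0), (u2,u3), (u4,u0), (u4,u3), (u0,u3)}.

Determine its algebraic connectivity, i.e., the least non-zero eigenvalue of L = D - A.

For the complete graph K_n, L = nI − J (J = all-ones matrix). J has eigenvalues n (once, eigenvector 𝟙) and 0 (multiplicity n−1), so L has eigenvalues 0 (once) and n (multiplicity n−1). Here n = 5: eigenvalue 0 once and 5 with multiplicity 4.
Laplacian eigenvalues: [0.0, 5.0, 5.0, 5.0, 5.0]. Algebraic connectivity (smallest non-zero eigenvalue) = 5.0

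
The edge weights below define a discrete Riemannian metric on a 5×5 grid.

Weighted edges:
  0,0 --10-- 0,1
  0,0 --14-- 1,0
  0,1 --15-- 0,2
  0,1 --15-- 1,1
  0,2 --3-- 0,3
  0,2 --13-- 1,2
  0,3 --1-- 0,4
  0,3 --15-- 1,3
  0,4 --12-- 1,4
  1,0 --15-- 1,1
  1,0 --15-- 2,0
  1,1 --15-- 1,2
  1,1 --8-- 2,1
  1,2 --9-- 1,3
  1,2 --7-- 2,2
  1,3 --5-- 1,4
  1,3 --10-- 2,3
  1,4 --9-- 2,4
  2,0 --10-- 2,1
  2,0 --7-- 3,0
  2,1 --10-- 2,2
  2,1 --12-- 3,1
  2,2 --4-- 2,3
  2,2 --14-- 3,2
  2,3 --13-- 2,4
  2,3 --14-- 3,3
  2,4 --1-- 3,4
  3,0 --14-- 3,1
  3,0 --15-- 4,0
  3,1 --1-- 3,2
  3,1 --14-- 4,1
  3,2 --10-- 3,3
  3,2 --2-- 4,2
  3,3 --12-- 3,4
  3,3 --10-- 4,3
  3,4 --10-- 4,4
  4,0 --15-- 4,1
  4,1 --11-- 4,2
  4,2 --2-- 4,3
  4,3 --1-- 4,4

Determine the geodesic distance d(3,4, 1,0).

Shortest path: 3,4 → 4,4 → 4,3 → 4,2 → 3,2 → 3,1 → 2,1 → 1,1 → 1,0, total weight = 51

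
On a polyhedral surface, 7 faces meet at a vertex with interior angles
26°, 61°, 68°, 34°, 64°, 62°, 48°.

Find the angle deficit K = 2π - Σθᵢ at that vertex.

Sum of angles = 363°. K = 360° - 363° = -3° = -π/60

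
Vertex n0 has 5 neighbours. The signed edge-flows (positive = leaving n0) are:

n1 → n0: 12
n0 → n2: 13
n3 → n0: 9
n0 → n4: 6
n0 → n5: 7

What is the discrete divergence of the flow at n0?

Divergence = sum of outgoing flows = (-12) + 13 + (-9) + 6 + 7 = 5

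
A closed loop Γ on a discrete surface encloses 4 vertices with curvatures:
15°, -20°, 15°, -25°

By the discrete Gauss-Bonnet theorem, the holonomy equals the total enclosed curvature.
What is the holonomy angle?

Holonomy = total enclosed curvature = 15° + (-20°) + 15° + (-25°) = -15°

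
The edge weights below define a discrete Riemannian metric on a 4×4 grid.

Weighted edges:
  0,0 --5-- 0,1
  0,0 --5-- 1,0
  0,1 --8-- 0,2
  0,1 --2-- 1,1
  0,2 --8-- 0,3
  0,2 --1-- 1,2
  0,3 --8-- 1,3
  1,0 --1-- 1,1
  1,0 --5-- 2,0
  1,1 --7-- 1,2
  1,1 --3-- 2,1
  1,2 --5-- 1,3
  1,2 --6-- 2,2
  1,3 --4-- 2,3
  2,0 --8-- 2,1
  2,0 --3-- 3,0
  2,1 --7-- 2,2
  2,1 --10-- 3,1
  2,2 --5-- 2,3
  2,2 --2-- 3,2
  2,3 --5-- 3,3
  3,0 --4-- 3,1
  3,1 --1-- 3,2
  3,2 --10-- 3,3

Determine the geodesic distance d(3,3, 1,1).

Shortest path: 3,3 → 2,3 → 2,2 → 2,1 → 1,1, total weight = 20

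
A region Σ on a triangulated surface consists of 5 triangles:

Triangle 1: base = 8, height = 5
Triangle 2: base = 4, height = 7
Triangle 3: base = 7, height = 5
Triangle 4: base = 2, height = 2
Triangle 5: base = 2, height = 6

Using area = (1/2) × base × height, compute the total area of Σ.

(1/2)×8×5 + (1/2)×4×7 + (1/2)×7×5 + (1/2)×2×2 + (1/2)×2×6 = 59.5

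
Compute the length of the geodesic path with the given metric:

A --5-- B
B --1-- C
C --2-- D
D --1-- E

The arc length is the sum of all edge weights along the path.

Arc length = 5 + 1 + 2 + 1 = 9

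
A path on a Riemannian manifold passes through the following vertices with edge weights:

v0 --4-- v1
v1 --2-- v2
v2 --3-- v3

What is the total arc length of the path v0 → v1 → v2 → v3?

Arc length = 4 + 2 + 3 = 9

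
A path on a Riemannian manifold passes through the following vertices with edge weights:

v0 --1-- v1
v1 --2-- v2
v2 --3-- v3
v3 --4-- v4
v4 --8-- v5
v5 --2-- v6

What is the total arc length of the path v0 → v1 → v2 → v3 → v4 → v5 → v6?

Arc length = 1 + 2 + 3 + 4 + 8 + 2 = 20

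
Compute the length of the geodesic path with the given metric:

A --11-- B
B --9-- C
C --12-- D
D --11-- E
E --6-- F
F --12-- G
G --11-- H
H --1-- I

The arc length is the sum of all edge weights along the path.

Arc length = 11 + 9 + 12 + 11 + 6 + 12 + 11 + 1 = 73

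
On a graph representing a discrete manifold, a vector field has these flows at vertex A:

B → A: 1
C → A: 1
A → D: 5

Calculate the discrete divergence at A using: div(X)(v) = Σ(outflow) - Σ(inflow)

Divergence = sum of outgoing flows = (-1) + (-1) + 5 = 3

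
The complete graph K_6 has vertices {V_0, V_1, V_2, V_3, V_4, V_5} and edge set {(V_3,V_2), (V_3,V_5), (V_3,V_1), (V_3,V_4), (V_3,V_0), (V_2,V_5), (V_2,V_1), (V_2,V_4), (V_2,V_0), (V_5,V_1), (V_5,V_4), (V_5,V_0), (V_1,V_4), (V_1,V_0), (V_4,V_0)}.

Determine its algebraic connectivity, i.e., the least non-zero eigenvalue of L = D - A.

For the complete graph K_n, L = nI − J (J = all-ones matrix). J has eigenvalues n (once, eigenvector 𝟙) and 0 (multiplicity n−1), so L has eigenvalues 0 (once) and n (multiplicity n−1). Here n = 6: eigenvalue 0 once and 6 with multiplicity 5.
Laplacian eigenvalues: [0.0, 6.0, 6.0, 6.0, 6.0, 6.0]. Algebraic connectivity (smallest non-zero eigenvalue) = 6.0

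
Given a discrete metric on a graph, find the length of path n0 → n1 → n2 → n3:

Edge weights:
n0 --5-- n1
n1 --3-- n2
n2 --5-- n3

Arc length = 5 + 3 + 5 = 13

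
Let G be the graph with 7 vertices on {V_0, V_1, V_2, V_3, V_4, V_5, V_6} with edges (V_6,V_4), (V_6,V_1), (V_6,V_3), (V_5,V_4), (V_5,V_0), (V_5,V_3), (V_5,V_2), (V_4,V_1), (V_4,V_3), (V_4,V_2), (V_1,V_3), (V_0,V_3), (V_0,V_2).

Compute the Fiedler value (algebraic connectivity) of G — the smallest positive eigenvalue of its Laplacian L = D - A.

Degrees: deg(V_0) = 3, deg(V_1) = 3, deg(V_2) = 3, deg(V_3) = 5, deg(V_4) = 5, deg(V_5) = 4, deg(V_6) = 3.
L = D − A with rows/columns ordered (V_0, V_1, V_2, V_3, V_4, V_5, V_6):
  [ 3,  0, -1, -1,  0, -1,  0]
  [ 0,  3,  0, -1, -1,  0, -1]
  [-1,  0,  3,  0, -1, -1,  0]
  [-1, -1,  0,  5, -1, -1, -1]
  [ 0, -1, -1, -1,  5, -1, -1]
  [-1,  0, -1, -1, -1,  4,  0]
  [ 0, -1,  0, -1, -1,  0,  3]
Characteristic polynomial: det(λI − L) = λ(λ² − 6λ + 7)(λ² − 10λ + 23)(λ − 4)(λ − 6).
Roots: λ = 0; (λ² − 6λ + 7) = 0 ⇒ λ = 3 ± √2 ≈ 1.5858, 4.4142; (λ² − 10λ + 23) = 0 ⇒ λ = 5 ± √2 ≈ 3.5858, 6.4142; (λ − 4) = 0 ⇒ λ = 4; (λ − 6) = 0 ⇒ λ = 6.
(Check: the roots sum (with multiplicity) to 26, matching trace L = Σdeg = 2·13 = 26.)
Laplacian eigenvalues: [0.0, 1.5858, 3.5858, 4.0, 4.4142, 6.0, 6.4142]. Algebraic connectivity (smallest non-zero eigenvalue) = 1.5858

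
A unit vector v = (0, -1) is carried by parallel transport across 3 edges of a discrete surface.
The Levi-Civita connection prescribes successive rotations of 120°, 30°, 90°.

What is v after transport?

Total rotation: 120° + 30° + 90° = 240° ≡ -120° (mod 360°). Final vector: (-0.8660, 0.5000)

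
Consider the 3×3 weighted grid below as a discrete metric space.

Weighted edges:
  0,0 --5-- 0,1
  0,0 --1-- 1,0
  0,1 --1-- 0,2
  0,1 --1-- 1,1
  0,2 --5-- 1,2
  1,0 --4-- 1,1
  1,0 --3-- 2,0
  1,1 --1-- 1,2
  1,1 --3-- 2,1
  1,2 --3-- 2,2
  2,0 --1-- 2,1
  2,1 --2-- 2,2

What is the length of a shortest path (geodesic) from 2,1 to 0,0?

Shortest path: 2,1 → 2,0 → 1,0 → 0,0, total weight = 5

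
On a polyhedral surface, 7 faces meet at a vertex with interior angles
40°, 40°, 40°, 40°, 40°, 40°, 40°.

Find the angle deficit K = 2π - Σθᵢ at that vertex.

Sum of angles = 280°. K = 360° - 280° = 80° = 4π/9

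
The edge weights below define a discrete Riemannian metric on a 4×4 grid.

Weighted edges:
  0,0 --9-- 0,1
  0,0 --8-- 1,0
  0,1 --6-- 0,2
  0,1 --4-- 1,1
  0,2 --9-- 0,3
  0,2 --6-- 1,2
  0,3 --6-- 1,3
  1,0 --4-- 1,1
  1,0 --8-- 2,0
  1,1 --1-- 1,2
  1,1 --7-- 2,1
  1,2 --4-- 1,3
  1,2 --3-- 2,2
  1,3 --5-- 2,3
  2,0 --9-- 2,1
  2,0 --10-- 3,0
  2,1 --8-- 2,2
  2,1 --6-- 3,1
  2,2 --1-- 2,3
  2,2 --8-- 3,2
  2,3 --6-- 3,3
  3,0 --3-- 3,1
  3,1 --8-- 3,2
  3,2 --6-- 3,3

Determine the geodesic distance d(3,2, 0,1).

Shortest path: 3,2 → 2,2 → 1,2 → 1,1 → 0,1, total weight = 16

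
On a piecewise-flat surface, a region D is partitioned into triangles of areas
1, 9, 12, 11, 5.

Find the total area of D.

1 + 9 + 12 + 11 + 5 = 38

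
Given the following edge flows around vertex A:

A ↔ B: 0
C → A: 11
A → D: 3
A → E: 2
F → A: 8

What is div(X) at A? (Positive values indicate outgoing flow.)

Divergence = sum of outgoing flows = 0 + (-11) + 3 + 2 + (-8) = -14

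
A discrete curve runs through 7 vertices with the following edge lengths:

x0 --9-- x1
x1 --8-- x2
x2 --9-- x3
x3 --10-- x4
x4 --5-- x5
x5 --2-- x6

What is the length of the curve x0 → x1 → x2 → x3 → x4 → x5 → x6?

Arc length = 9 + 8 + 9 + 10 + 5 + 2 = 43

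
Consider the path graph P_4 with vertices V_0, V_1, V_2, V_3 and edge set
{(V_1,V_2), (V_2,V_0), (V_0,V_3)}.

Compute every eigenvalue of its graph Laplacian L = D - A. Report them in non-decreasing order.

The path graph P_n has Laplacian eigenvalues λ_k = 2 − 2cos(kπ/n), k = 0, 1, …, n−1. Here n = 4:
k=0: 2 − 2cos(0) = 0.0; k=1: 2 − 2cos(π/4) = 0.5858; k=2: 2 − 2cos(π/2) = 2.0; k=3: 2 − 2cos(3π/4) = 3.4142.
Laplacian eigenvalues (increasing order): [0.0, 0.5858, 2.0, 3.4142]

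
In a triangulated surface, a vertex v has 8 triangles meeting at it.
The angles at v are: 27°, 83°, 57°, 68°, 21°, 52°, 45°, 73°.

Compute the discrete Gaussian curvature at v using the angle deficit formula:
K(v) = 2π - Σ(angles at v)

Sum of angles = 426°. K = 360° - 426° = -66° = -11π/30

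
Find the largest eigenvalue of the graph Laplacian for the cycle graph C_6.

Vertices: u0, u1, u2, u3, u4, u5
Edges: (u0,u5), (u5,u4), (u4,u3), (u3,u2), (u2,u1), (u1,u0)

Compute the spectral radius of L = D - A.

The cycle graph C_n has Laplacian eigenvalues λ_k = 2 − 2cos(2πk/n), k = 0, 1, …, n−1. Here n = 6:
k=0: 2 − 2cos(0) = 0.0; k=1: 2 − 2cos(π/3) = 1.0; k=2: 2 − 2cos(2π/3) = 3.0; k=3: 2 − 2cos(π) = 4.0; k=4: 2 − 2cos(4π/3) = 3.0; k=5: 2 − 2cos(5π/3) = 1.0.
Laplacian eigenvalues: [0.0, 1.0, 1.0, 3.0, 3.0, 4.0]. Largest eigenvalue (spectral radius) = 4.0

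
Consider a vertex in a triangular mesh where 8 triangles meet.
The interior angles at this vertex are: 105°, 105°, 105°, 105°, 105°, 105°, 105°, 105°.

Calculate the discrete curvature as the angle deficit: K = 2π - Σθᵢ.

Sum of angles = 840°. K = 360° - 840° = -480°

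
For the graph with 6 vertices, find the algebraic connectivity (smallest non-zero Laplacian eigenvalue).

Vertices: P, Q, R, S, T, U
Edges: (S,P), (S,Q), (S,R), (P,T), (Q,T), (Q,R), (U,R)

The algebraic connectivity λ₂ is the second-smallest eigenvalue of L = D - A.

Degrees: deg(P) = 2, deg(Q) = 3, deg(R) = 3, deg(S) = 3, deg(T) = 2, deg(U) = 1.
L = D − A with rows/columns ordered (P, Q, R, S, T, U):
  [ 2,  0,  0, -1, -1,  0]
  [ 0,  3, -1, -1, -1,  0]
  [ 0, -1,  3, -1,  0, -1]
  [-1, -1, -1,  3,  0,  0]
  [-1, -1,  0,  0,  2,  0]
  [ 0,  0, -1,  0,  0,  1]
Characteristic polynomial: det(λI − L) = λ(λ² − 5λ + 3)(λ − 2)(λ² − 7λ + 11).
Roots: λ = 0; (λ² − 5λ + 3) = 0 ⇒ λ = (5 ± √13)/2 ≈ 0.6972, 4.3028; (λ − 2) = 0 ⇒ λ = 2; (λ² − 7λ + 11) = 0 ⇒ λ = (7 ± √5)/2 ≈ 2.382, 4.618.
(Check: the roots sum (with multiplicity) to 14, matching trace L = Σdeg = 2·7 = 14.)
Laplacian eigenvalues: [0.0, 0.6972, 2.0, 2.382, 4.3028, 4.618]. Algebraic connectivity (smallest non-zero eigenvalue) = 0.6972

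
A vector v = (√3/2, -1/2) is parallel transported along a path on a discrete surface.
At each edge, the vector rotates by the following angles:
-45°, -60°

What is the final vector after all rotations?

Total rotation: (-45°) + (-60°) = -105°. Final vector: (-0.7071, -0.7071)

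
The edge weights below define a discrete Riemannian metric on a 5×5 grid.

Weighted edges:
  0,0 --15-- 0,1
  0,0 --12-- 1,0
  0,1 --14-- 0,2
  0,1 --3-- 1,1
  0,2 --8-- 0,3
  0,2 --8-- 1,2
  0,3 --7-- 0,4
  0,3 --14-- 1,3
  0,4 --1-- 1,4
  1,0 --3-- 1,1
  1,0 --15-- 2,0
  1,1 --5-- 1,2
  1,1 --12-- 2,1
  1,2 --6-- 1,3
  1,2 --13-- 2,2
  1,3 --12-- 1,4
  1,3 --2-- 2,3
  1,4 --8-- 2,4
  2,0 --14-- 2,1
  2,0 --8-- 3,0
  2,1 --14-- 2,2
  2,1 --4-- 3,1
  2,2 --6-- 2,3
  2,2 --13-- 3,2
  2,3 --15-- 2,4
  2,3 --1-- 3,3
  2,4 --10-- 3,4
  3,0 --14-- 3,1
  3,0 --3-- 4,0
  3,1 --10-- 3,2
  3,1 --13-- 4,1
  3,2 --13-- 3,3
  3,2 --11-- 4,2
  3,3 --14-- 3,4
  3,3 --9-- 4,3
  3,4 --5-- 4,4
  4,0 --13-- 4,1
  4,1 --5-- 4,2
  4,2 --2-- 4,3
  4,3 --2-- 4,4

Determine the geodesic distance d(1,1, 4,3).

Shortest path: 1,1 → 1,2 → 1,3 → 2,3 → 3,3 → 4,3, total weight = 23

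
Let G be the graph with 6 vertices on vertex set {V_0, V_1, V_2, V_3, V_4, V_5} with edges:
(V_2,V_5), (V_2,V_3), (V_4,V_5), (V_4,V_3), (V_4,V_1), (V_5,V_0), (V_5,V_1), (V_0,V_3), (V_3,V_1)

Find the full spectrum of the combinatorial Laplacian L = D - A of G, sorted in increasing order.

Degrees: deg(V_0) = 2, deg(V_1) = 3, deg(V_2) = 2, deg(V_3) = 4, deg(V_4) = 3, deg(V_5) = 4.
L = D − A with rows/columns ordered (V_0, V_1, V_2, V_3, V_4, V_5):
  [ 2,  0,  0, -1,  0, -1]
  [ 0,  3,  0, -1, -1, -1]
  [ 0,  0,  2, -1,  0, -1]
  [-1, -1, -1,  4, -1,  0]
  [ 0, -1,  0, -1,  3, -1]
  [-1, -1, -1,  0, -1,  4]
Characteristic polynomial: det(λI − L) = λ(λ − 2)²(λ − 4)²(λ − 6).
Roots: λ = 0; (λ − 2) = 0 ⇒ λ = 2 (multiplicity 2); (λ − 4) = 0 ⇒ λ = 4 (multiplicity 2); (λ − 6) = 0 ⇒ λ = 6.
(Check: the roots sum (with multiplicity) to 18, matching trace L = Σdeg = 2·9 = 18.)
Laplacian eigenvalues (increasing order): [0.0, 2.0, 2.0, 4.0, 4.0, 6.0]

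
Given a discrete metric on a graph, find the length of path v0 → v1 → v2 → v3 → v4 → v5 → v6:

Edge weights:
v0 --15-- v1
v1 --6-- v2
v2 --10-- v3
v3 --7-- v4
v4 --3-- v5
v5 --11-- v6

Arc length = 15 + 6 + 10 + 7 + 3 + 11 = 52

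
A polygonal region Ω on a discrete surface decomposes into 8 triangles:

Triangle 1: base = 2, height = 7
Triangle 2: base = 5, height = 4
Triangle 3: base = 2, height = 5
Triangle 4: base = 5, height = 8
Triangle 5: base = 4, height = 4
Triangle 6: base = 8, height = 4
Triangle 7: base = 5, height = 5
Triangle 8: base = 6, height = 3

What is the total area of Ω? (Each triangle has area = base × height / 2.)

(1/2)×2×7 + (1/2)×5×4 + (1/2)×2×5 + (1/2)×5×8 + (1/2)×4×4 + (1/2)×8×4 + (1/2)×5×5 + (1/2)×6×3 = 87.5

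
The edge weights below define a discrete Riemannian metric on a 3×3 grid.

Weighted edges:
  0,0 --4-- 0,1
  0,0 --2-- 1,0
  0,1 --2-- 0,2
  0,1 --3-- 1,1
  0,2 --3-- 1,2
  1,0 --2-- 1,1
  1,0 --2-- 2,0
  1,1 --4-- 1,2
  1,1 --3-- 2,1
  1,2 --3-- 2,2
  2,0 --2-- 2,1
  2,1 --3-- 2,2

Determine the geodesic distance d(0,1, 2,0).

Shortest path: 0,1 → 1,1 → 1,0 → 2,0, total weight = 7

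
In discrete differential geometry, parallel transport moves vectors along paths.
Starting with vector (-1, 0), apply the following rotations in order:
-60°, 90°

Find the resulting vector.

Total rotation: (-60°) + 90° = 30°. Final vector: (-0.8660, -0.5000)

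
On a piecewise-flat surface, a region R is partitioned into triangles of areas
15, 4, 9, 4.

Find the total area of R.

15 + 4 + 9 + 4 = 32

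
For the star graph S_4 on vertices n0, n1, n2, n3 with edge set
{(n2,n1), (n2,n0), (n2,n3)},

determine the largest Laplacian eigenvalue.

The star S_4 is the complete bipartite graph K_{1,3} (one hub of degree 3, 3 leaves of degree 1). The Laplacian spectrum of K_{p,q} is 0, p (multiplicity q−1), q (multiplicity p−1), p+q. With p = 1, q = 3: 0 once, 1 with multiplicity 2, and 4 once. (Check: trace L = sum of degrees = 6 = 2·1 + 4.)
Laplacian eigenvalues: [0.0, 1.0, 1.0, 4.0]. Largest eigenvalue (spectral radius) = 4.0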